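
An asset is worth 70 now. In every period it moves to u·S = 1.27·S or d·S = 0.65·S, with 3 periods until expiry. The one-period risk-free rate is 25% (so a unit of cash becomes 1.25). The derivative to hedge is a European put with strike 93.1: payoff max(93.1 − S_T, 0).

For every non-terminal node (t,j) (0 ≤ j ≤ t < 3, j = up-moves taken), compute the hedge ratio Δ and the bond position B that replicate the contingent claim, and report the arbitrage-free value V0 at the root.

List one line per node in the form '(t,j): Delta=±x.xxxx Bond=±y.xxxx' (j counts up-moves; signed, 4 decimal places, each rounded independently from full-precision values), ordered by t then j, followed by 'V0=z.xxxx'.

(0,0): Delta=-0.3055 Bond=22.3879
(1,0): Delta=-1.0000 Bond=59.5840
(1,1): Delta=-0.2937 Bond=26.9316
(2,0): Delta=-1.0000 Bond=74.4800
(2,1): Delta=-1.0000 Bond=74.4800
(2,2): Delta=-0.2816 Bond=32.3040
V0=1.0019

Under the risk-neutral measure, an up-move has probability p* = (R−d)/(u−d) = 0.9677 and values discount at R = 1.25.
Terminal payoffs: V(3,0)=73.8762, V(3,1)=55.5397, V(3,2)=19.7130, V(3,3)=0.0000
(2,0): S=29.5750. Δ = (V_up−V_dn)/(S_up−S_dn) = (55.5397−73.8762)/(37.5603−19.2238) = -1.0000. V = [p*·55.5397 + (1−p*)·73.8762]/1.25 = 44.9050. B = V − Δ·S = 74.4800.
(2,1): S=57.7850. Δ = (V_up−V_dn)/(S_up−S_dn) = (19.7130−55.5397)/(73.3869−37.5603) = -1.0000. V = [p*·19.7130 + (1−p*)·55.5397]/1.25 = 16.6950. B = V − Δ·S = 74.4800.
(2,2): S=112.9030. Δ = (V_up−V_dn)/(S_up−S_dn) = (0.0000−19.7130)/(143.3868−73.3870) = -0.2816. V = [p*·0.0000 + (1−p*)·19.7130]/1.25 = 0.5087. B = V − Δ·S = 32.3040.
(1,0): S=45.5000. Δ = (V_up−V_dn)/(S_up−S_dn) = (16.6950−44.9050)/(57.7850−29.5750) = -1.0000. V = [p*·16.6950 + (1−p*)·44.9050]/1.25 = 14.0840. B = V − Δ·S = 59.5840.
(1,1): S=88.9000. Δ = (V_up−V_dn)/(S_up−S_dn) = (0.5087−16.6950)/(112.9030−57.7850) = -0.2937. V = [p*·0.5087 + (1−p*)·16.6950]/1.25 = 0.8247. B = V − Δ·S = 26.9316.
(0,0): S=70.0000. Δ = (V_up−V_dn)/(S_up−S_dn) = (0.8247−14.0840)/(88.9000−45.5000) = -0.3055. V = [p*·0.8247 + (1−p*)·14.0840]/1.25 = 1.0019. B = V − Δ·S = 22.3879.
Each (Δ,B) replicates both successor values, so the strategy is self-financing and V0 is arbitrage-free.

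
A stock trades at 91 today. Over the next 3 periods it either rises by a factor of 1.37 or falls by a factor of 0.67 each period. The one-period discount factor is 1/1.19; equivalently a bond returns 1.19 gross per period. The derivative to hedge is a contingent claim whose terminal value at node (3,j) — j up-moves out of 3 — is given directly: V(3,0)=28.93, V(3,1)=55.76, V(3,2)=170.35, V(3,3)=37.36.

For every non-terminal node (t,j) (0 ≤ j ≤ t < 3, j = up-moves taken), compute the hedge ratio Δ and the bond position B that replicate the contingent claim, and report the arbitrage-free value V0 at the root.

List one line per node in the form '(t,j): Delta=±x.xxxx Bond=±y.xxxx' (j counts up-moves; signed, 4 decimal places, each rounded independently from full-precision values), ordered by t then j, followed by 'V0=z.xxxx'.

(0,0): Delta=-0.3086 Bond=85.3715
(1,0): Delta=1.8119 Bond=-27.6947
(1,1): Delta=-0.6676 Bond=146.3452
(2,0): Delta=0.9383 Bond=2.7310
(2,1): Delta=1.9598 Bond=-45.3101
(2,2): Delta=-1.1123 Bond=250.1180
V0=57.2897

The replicating-portfolio and risk-neutral prices coincide; use p* = (1.19−0.67)/(1.37−0.67) = 0.7429 for the latter.
Terminal payoffs: V(3,0)=28.9300, V(3,1)=55.7600, V(3,2)=170.3500, V(3,3)=37.3600
  t=2,j=0: stock 40.8499 → up 55.9644 (V=55.7600), down 27.3694 (V=28.9300). Price 41.0595; hedge Δ=0.9383, bond B=2.7310.
  t=2,j=1: stock 83.5289 → up 114.4346 (V=170.3500), down 55.9644 (V=55.7600). Price 118.3899; hedge Δ=1.9598, bond B=-45.3101.
  t=2,j=2: stock 170.7979 → up 233.9931 (V=37.3600), down 114.4346 (V=170.3500). Price 60.1323; hedge Δ=-1.1123, bond B=250.1180.
  t=1,j=0: stock 60.9700 → up 83.5289 (V=118.3899), down 40.8499 (V=41.0595). Price 82.7773; hedge Δ=1.8119, bond B=-27.6947.
  t=1,j=1: stock 124.6700 → up 170.7979 (V=60.1323), down 83.5289 (V=118.3899). Price 63.1200; hedge Δ=-0.6676, bond B=146.3452.
  t=0,j=0: stock 91.0000 → up 124.6700 (V=63.1200), down 60.9700 (V=82.7773). Price 57.2897; hedge Δ=-0.3086, bond B=85.3715.
Each (Δ,B) replicates both successor values, so the strategy is self-financing and V0 is arbitrage-free.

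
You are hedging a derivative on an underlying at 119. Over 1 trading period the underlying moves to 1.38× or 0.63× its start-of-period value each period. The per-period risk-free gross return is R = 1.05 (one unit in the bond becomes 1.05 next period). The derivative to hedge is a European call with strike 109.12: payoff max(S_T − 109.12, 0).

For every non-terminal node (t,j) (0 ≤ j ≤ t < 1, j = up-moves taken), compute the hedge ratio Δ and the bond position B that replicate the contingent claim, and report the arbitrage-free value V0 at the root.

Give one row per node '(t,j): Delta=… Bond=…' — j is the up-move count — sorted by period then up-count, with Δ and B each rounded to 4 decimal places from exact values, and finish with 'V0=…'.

(0,0): Delta=0.6174 Bond=-44.0800
V0=29.3867

Risk-neutral probability p* = (R−d)/(u−d) = (1.05−0.63)/(1.38−0.63) = 0.5600.
Terminal values V(1,·): V(1,0)=0.0000, V(1,1)=55.1000
  t=0,j=0: stock 119.0000 → up 164.2200 (V=55.1000), down 74.9700 (V=0.0000). Price 29.3867; hedge Δ=0.6174, bond B=-44.0800.
Each (Δ,B) replicates both successor values, so the strategy is self-financing and V0 is arbitrage-free.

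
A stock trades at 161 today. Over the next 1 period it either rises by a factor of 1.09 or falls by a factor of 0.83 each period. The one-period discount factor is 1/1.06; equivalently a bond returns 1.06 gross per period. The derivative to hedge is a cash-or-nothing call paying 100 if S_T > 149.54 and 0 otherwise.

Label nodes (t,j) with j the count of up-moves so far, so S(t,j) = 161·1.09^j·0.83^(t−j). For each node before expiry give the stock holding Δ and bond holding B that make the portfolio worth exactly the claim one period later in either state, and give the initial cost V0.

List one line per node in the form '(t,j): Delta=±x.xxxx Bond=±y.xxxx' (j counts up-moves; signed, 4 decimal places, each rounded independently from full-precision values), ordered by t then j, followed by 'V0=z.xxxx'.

(0,0): Delta=2.3889 Bond=-301.1611
V0=83.4543

Since d<R<u, set p* = (R−d)/(u−d) = 0.8846; price each node as the discounted p*-expectation of its children.
Payoff layer (t=1): V(1,0)=0.0000, V(1,1)=100.0000
(0,0): S=161.0000. Δ = (V_up−V_dn)/(S_up−S_dn) = (100.0000−0.0000)/(175.4900−133.6300) = 2.3889. V = [p*·100.0000 + (1−p*)·0.0000]/1.06 = 83.4543. B = V − Δ·S = -301.1611.
Root portfolio cost Δ·161+B reproduces V0=83.4543.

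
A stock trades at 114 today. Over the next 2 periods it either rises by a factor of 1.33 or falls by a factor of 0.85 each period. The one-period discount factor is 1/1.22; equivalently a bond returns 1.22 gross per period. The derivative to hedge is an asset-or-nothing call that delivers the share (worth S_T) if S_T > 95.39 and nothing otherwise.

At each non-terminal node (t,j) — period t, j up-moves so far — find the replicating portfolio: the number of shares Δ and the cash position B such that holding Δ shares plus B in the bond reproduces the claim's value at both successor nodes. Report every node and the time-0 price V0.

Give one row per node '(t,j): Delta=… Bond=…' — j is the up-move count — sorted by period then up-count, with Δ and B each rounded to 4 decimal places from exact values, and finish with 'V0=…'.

Under the risk-neutral measure, an up-move has probability p* = (R−d)/(u−d) = 0.7708 and values discount at R = 1.22.
At expiry t=2: V(2,0)=0.0000, V(2,1)=128.8770, V(2,2)=201.6546
  t=1,j=0: stock 96.9000 → up 128.8770 (V=128.8770), down 82.3650 (V=0.0000). Price 81.4284; hedge Δ=2.7708, bond B=-187.0653.
  t=1,j=1: stock 151.6200 → up 201.6546 (V=201.6546), down 128.8770 (V=128.8770). Price 151.6200; hedge Δ=1.0000, bond B=0.0000.
  t=0,j=0: stock 114.0000 → up 151.6200 (V=151.6200), down 96.9000 (V=81.4284). Price 111.0938; hedge Δ=1.2827, bond B=-35.1386.
Check: Δ(0,0)·S0 + B(0,0) = 111.0938 = V0.

(0,0): Delta=1.2827 Bond=-35.1386
(1,0): Delta=2.7708 Bond=-187.0653
(1,1): Delta=1.0000 Bond=0.0000
V0=111.0938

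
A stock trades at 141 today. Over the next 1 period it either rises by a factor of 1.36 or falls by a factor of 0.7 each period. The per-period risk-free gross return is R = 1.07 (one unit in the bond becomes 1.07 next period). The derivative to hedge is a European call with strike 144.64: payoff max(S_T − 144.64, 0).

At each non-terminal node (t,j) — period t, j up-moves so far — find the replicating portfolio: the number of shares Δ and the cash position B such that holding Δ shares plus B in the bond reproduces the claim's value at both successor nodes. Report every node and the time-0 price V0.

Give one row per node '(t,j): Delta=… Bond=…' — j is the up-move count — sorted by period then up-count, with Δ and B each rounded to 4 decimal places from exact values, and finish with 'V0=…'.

Risk-neutral probability p* = (R−d)/(u−d) = (1.07−0.7)/(1.36−0.7) = 0.5606.
At expiry t=1: V(1,0)=0.0000, V(1,1)=47.1200
  t=0,j=0: stock 141.0000 → up 191.7600 (V=47.1200), down 98.7000 (V=0.0000). Price 24.6876; hedge Δ=0.5063, bond B=-46.7063.
The time-0 hedge costs 24.6876, which is the no-arbitrage price.

(0,0): Delta=0.5063 Bond=-46.7063
V0=24.6876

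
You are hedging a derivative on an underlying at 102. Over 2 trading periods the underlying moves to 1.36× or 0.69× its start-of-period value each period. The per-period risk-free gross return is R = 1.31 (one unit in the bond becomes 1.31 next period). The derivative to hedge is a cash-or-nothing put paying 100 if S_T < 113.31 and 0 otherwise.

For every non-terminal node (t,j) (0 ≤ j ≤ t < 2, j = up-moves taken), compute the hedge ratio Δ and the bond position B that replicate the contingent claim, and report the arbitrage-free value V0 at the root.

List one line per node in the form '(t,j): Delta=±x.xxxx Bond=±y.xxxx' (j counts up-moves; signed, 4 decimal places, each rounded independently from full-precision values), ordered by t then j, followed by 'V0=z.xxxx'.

(0,0): Delta=-1.0336 Bond=113.8043
(1,0): Delta=0.0000 Bond=76.3359
(1,1): Delta=-1.0759 Bond=154.9504
V0=8.3727

The replicating-portfolio and risk-neutral prices coincide; use p* = (1.31−0.69)/(1.36−0.69) = 0.9254 for the latter.
Terminal values V(2,·): V(2,0)=100.0000, V(2,1)=100.0000, V(2,2)=0.0000
  t=1,j=0: stock 70.3800 → up 95.7168 (V=100.0000), down 48.5622 (V=100.0000). Price 76.3359; hedge Δ=0.0000, bond B=76.3359.
  t=1,j=1: stock 138.7200 → up 188.6592 (V=0.0000), down 95.7168 (V=100.0000). Price 5.6967; hedge Δ=-1.0759, bond B=154.9504.
  t=0,j=0: stock 102.0000 → up 138.7200 (V=5.6967), down 70.3800 (V=76.3359). Price 8.3727; hedge Δ=-1.0336, bond B=113.8043.
Self-financing check: at every node Δ·S+B equals the discounted successor values.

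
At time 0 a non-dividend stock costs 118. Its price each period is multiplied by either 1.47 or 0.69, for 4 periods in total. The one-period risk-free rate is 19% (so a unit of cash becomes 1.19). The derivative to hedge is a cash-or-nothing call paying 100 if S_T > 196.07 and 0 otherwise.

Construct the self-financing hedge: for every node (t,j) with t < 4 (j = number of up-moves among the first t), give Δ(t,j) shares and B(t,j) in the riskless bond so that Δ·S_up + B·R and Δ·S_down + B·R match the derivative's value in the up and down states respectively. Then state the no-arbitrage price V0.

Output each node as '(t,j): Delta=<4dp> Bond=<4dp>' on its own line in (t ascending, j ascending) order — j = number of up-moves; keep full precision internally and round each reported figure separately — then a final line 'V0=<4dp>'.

No-arbitrage ⇒ martingale measure with p* = (R−d)/(u−d) = 0.6410.
Terminal payoffs: V(4,0)=0.0000, V(4,1)=0.0000, V(4,2)=0.0000, V(4,3)=100.0000, V(4,4)=100.0000
  t=3,j=0: stock 38.7641 → up 56.9832 (V=0.0000), down 26.7472 (V=0.0000). Price 0.0000; hedge Δ=0.0000, bond B=0.0000.
  t=3,j=1: stock 82.5843 → up 121.3989 (V=0.0000), down 56.9832 (V=0.0000). Price 0.0000; hedge Δ=0.0000, bond B=0.0000.
  t=3,j=2: stock 175.9405 → up 258.6325 (V=100.0000), down 121.3989 (V=0.0000). Price 53.8677; hedge Δ=0.7287, bond B=-74.3374.
  t=3,j=3: stock 374.8297 → up 550.9997 (V=100.0000), down 258.6325 (V=100.0000). Price 84.0336; hedge Δ=0.0000, bond B=84.0336.
  t=2,j=0: stock 56.1798 → up 82.5843 (V=0.0000), down 38.7641 (V=0.0000). Price 0.0000; hedge Δ=0.0000, bond B=0.0000.
  t=2,j=1: stock 119.6874 → up 175.9405 (V=53.8677), down 82.5843 (V=0.0000). Price 29.0173; hedge Δ=0.5770, bond B=-40.0439.
  t=2,j=2: stock 254.9862 → up 374.8297 (V=84.0336), down 175.9405 (V=53.8677). Price 61.5167; hedge Δ=0.1517, bond B=22.8424.
  t=1,j=0: stock 81.4200 → up 119.6874 (V=29.0173), down 56.1798 (V=0.0000). Price 15.6309; hedge Δ=0.4569, bond B=-21.5707.
  t=1,j=1: stock 173.4600 → up 254.9862 (V=61.5167), down 119.6874 (V=29.0173). Price 41.8909; hedge Δ=0.2402, bond B=0.2251.
  t=0,j=0: stock 118.0000 → up 173.4600 (V=41.8909), down 81.4200 (V=15.6309). Price 27.2809; hedge Δ=0.2853, bond B=-6.3858.
Check: Δ(0,0)·S0 + B(0,0) = 27.2809 = V0.

(0,0): Delta=0.2853 Bond=-6.3858
(1,0): Delta=0.4569 Bond=-21.5707
(1,1): Delta=0.2402 Bond=0.2251
(2,0): Delta=0.0000 Bond=0.0000
(2,1): Delta=0.5770 Bond=-40.0439
(2,2): Delta=0.1517 Bond=22.8424
(3,0): Delta=0.0000 Bond=0.0000
(3,1): Delta=0.0000 Bond=0.0000
(3,2): Delta=0.7287 Bond=-74.3374
(3,3): Delta=0.0000 Bond=84.0336
V0=27.2809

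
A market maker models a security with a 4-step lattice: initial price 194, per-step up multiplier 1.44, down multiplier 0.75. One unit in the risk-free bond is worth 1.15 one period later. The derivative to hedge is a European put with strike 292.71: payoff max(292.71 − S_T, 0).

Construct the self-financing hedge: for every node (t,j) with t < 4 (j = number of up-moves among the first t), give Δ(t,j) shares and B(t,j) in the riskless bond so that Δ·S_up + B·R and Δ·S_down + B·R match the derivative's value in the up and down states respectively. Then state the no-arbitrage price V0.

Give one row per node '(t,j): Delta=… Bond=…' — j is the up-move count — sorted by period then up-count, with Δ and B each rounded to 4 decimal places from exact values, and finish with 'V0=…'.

(0,0): Delta=-0.3225 Bond=97.4250
(1,0): Delta=-0.6412 Bond=158.4156
(1,1): Delta=-0.2021 Bond=78.4156
(2,0): Delta=-1.0000 Bond=221.3308
(2,1): Delta=-0.5057 Bond=153.7921
(2,2): Delta=-0.0875 Bond=44.0576
(3,0): Delta=-1.0000 Bond=254.5304
(3,1): Delta=-1.0000 Bond=254.5304
(3,2): Delta=-0.3191 Bond=120.5506
(3,3): Delta=0.0000 Bond=0.0000
V0=34.8659

Under the risk-neutral measure, an up-move has probability p* = (R−d)/(u−d) = 0.5797 and values discount at R = 1.15.
At expiry t=4: V(4,0)=231.3272, V(4,1)=174.8550, V(4,2)=66.4284, V(4,3)=0.0000, V(4,4)=0.0000
Node (3,0) S=81.8438: V=(p*·174.8550+(1−p*)·231.3272)/1.15=172.6867; Δ=(174.8550−231.3272)/(117.8550−61.3828)=-1.0000; B=V−Δ·S=254.5304
Node (3,1) S=157.1400: V=(p*·66.4284+(1−p*)·174.8550)/1.15=97.3904; Δ=(66.4284−174.8550)/(226.2816−117.8550)=-1.0000; B=V−Δ·S=254.5304
Node (3,2) S=301.7088: V=(p*·0.0000+(1−p*)·66.4284)/1.15=24.2776; Δ=(0.0000−66.4284)/(434.4607−226.2816)=-0.3191; B=V−Δ·S=120.5506
Node (3,3) S=579.2809: V=(p*·0.0000+(1−p*)·0.0000)/1.15=0.0000; Δ=(0.0000−0.0000)/(834.1645−434.4607)=0.0000; B=V−Δ·S=0.0000
Node (2,0) S=109.1250: V=(p*·97.3904+(1−p*)·172.6867)/1.15=112.2058; Δ=(97.3904−172.6867)/(157.1400−81.8438)=-1.0000; B=V−Δ·S=221.3308
Node (2,1) S=209.5200: V=(p*·24.2776+(1−p*)·97.3904)/1.15=47.8314; Δ=(24.2776−97.3904)/(301.7088−157.1400)=-0.5057; B=V−Δ·S=153.7921
Node (2,2) S=402.2784: V=(p*·0.0000+(1−p*)·24.2776)/1.15=8.8727; Δ=(0.0000−24.2776)/(579.2809−301.7088)=-0.0875; B=V−Δ·S=44.0576
Node (1,0) S=145.5000: V=(p*·47.8314+(1−p*)·112.2058)/1.15=65.1194; Δ=(47.8314−112.2058)/(209.5200−109.1250)=-0.6412; B=V−Δ·S=158.4156
Node (1,1) S=279.3600: V=(p*·8.8727+(1−p*)·47.8314)/1.15=21.9536; Δ=(8.8727−47.8314)/(402.2784−209.5200)=-0.2021; B=V−Δ·S=78.4156
Node (0,0) S=194.0000: V=(p*·21.9536+(1−p*)·65.1194)/1.15=34.8659; Δ=(21.9536−65.1194)/(279.3600−145.5000)=-0.3225; B=V−Δ·S=97.4250
Root portfolio cost Δ·194+B reproduces V0=34.8659.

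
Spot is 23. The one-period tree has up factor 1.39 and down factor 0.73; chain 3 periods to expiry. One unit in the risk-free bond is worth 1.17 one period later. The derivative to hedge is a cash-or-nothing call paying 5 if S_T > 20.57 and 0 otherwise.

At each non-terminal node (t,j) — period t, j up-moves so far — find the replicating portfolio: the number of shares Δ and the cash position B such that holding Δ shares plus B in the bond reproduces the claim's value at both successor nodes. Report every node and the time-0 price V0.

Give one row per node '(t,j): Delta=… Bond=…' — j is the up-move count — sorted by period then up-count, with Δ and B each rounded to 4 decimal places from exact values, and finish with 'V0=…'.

The replicating-portfolio and risk-neutral prices coincide; use p* = (1.17−0.73)/(1.39−0.73) = 0.6667 for the latter.
Payoff layer (t=3): V(3,0)=0.0000, V(3,1)=0.0000, V(3,2)=5.0000, V(3,3)=5.0000
  t=2,j=0: stock 12.2567 → up 17.0368 (V=0.0000), down 8.9474 (V=0.0000). Price 0.0000; hedge Δ=0.0000, bond B=0.0000.
  t=2,j=1: stock 23.3381 → up 32.4400 (V=5.0000), down 17.0368 (V=0.0000). Price 2.8490; hedge Δ=0.3246, bond B=-4.7268.
  t=2,j=2: stock 44.4383 → up 61.7692 (V=5.0000), down 32.4400 (V=5.0000). Price 4.2735; hedge Δ=0.0000, bond B=4.2735.
  t=1,j=0: stock 16.7900 → up 23.3381 (V=2.8490), down 12.2567 (V=0.0000). Price 1.6234; hedge Δ=0.2571, bond B=-2.6933.
  t=1,j=1: stock 31.9700 → up 44.4383 (V=4.2735), down 23.3381 (V=2.8490). Price 3.2467; hedge Δ=0.0675, bond B=1.0884.
  t=0,j=0: stock 23.0000 → up 31.9700 (V=3.2467), down 16.7900 (V=1.6234). Price 2.3125; hedge Δ=0.1069, bond B=-0.1472.
Self-financing check: at every node Δ·S+B equals the discounted successor values.

(0,0): Delta=0.1069 Bond=-0.1472
(1,0): Delta=0.2571 Bond=-2.6933
(1,1): Delta=0.0675 Bond=1.0884
(2,0): Delta=0.0000 Bond=0.0000
(2,1): Delta=0.3246 Bond=-4.7268
(2,2): Delta=0.0000 Bond=4.2735
V0=2.3125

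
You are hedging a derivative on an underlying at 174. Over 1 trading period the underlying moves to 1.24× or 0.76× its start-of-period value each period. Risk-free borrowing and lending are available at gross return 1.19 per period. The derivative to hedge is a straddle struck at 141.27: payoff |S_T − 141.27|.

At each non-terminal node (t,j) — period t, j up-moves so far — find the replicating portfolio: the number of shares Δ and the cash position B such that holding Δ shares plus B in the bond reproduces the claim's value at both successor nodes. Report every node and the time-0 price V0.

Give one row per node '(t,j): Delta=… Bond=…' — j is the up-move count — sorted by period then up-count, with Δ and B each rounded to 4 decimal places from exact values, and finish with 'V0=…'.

(0,0): Delta=0.7838 Bond=-79.5084
V0=56.8666

The replicating-portfolio and risk-neutral prices coincide; use p* = (1.19−0.76)/(1.24−0.76) = 0.8958 for the latter.
Payoff layer (t=1): V(1,0)=9.0300, V(1,1)=74.4900
  t=0,j=0: stock 174.0000 → up 215.7600 (V=74.4900), down 132.2400 (V=9.0300). Price 56.8666; hedge Δ=0.7838, bond B=-79.5084.
Self-financing check: at every node Δ·S+B equals the discounted successor values.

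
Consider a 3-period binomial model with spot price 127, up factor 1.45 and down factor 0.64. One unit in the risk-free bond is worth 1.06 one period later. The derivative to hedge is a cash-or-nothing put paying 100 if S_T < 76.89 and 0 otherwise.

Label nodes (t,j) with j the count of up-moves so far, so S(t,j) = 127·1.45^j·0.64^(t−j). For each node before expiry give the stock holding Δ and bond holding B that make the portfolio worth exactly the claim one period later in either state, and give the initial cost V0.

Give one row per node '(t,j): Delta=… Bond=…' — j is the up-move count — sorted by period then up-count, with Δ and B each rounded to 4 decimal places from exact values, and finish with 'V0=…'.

Risk-neutral probability p* = (R−d)/(u−d) = (1.06−0.64)/(1.45−0.64) = 0.5185.
Terminal values V(3,·): V(3,0)=100.0000, V(3,1)=100.0000, V(3,2)=0.0000, V(3,3)=0.0000
Node (2,0) S=52.0192: V=(p*·100.0000+(1−p*)·100.0000)/1.06=94.3396; Δ=(100.0000−100.0000)/(75.4278−33.2923)=0.0000; B=V−Δ·S=94.3396
Node (2,1) S=117.8560: V=(p*·0.0000+(1−p*)·100.0000)/1.06=45.4228; Δ=(0.0000−100.0000)/(170.8912−75.4278)=-1.0475; B=V−Δ·S=168.8796
Node (2,2) S=267.0175: V=(p*·0.0000+(1−p*)·0.0000)/1.06=0.0000; Δ=(0.0000−0.0000)/(387.1754−170.8912)=0.0000; B=V−Δ·S=0.0000
Node (1,0) S=81.2800: V=(p*·45.4228+(1−p*)·94.3396)/1.06=65.0711; Δ=(45.4228−94.3396)/(117.8560−52.0192)=-0.7430; B=V−Δ·S=125.4622
Node (1,1) S=184.1500: V=(p*·0.0000+(1−p*)·45.4228)/1.06=20.6323; Δ=(0.0000−45.4228)/(267.0175−117.8560)=-0.3045; B=V−Δ·S=76.7098
Node (0,0) S=127.0000: V=(p*·20.6323+(1−p*)·65.0711)/1.06=39.6498; Δ=(20.6323−65.0711)/(184.1500−81.2800)=-0.4320; B=V−Δ·S=94.5124
Root portfolio cost Δ·127+B reproduces V0=39.6498.

(0,0): Delta=-0.4320 Bond=94.5124
(1,0): Delta=-0.7430 Bond=125.4622
(1,1): Delta=-0.3045 Bond=76.7098
(2,0): Delta=0.0000 Bond=94.3396
(2,1): Delta=-1.0475 Bond=168.8796
(2,2): Delta=0.0000 Bond=0.0000
V0=39.6498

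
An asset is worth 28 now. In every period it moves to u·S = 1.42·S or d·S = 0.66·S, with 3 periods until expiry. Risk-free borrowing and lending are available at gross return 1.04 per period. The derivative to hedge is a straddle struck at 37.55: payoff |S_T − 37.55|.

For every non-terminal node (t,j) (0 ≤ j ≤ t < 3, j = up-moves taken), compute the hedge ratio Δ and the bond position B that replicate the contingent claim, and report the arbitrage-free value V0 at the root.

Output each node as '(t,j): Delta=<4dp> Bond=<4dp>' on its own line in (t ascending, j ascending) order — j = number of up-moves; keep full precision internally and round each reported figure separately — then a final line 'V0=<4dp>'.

The replicating-portfolio and risk-neutral prices coincide; use p* = (1.04−0.66)/(1.42−0.66) = 0.5000 for the latter.
Terminal values V(3,·): V(3,0)=29.5001, V(3,1)=20.2305, V(3,2)=0.2869, V(3,3)=42.6221
(2,0): S=12.1968. Δ = (V_up−V_dn)/(S_up−S_dn) = (20.2305−29.5001)/(17.3195−8.0499) = -1.0000. V = [p*·20.2305 + (1−p*)·29.5001]/1.04 = 23.9090. B = V − Δ·S = 36.1058.
(2,1): S=26.2416. Δ = (V_up−V_dn)/(S_up−S_dn) = (0.2869−20.2305)/(37.2631−17.3195) = -1.0000. V = [p*·0.2869 + (1−p*)·20.2305]/1.04 = 9.8642. B = V − Δ·S = 36.1058.
(2,2): S=56.4592. Δ = (V_up−V_dn)/(S_up−S_dn) = (42.6221−0.2869)/(80.1721−37.2631) = 0.9866. V = [p*·42.6221 + (1−p*)·0.2869]/1.04 = 20.6293. B = V − Δ·S = -35.0748.
(1,0): S=18.4800. Δ = (V_up−V_dn)/(S_up−S_dn) = (9.8642−23.9090)/(26.2416−12.1968) = -1.0000. V = [p*·9.8642 + (1−p*)·23.9090]/1.04 = 16.2371. B = V − Δ·S = 34.7171.
(1,1): S=39.7600. Δ = (V_up−V_dn)/(S_up−S_dn) = (20.6293−9.8642)/(56.4592−26.2416) = 0.3563. V = [p*·20.6293 + (1−p*)·9.8642]/1.04 = 14.6603. B = V − Δ·S = 0.4957.
(0,0): S=28.0000. Δ = (V_up−V_dn)/(S_up−S_dn) = (14.6603−16.2371)/(39.7600−18.4800) = -0.0741. V = [p*·14.6603 + (1−p*)·16.2371]/1.04 = 14.8545. B = V − Δ·S = 16.9292.
The time-0 hedge costs 14.8545, which is the no-arbitrage price.

(0,0): Delta=-0.0741 Bond=16.9292
(1,0): Delta=-1.0000 Bond=34.7171
(1,1): Delta=0.3563 Bond=0.4957
(2,0): Delta=-1.0000 Bond=36.1058
(2,1): Delta=-1.0000 Bond=36.1058
(2,2): Delta=0.9866 Bond=-35.0748
V0=14.8545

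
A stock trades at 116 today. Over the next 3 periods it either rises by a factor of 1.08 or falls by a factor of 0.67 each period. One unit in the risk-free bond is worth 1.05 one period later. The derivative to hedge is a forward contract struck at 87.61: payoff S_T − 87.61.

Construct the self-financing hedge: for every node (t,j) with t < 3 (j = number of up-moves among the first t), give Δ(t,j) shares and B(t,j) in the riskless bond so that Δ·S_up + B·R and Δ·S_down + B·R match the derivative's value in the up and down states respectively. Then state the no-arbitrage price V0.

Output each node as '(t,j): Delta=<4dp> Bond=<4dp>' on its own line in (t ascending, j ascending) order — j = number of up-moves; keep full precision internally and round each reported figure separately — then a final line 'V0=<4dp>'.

(0,0): Delta=1.0000 Bond=-75.6808
(1,0): Delta=1.0000 Bond=-79.4649
(1,1): Delta=1.0000 Bond=-79.4649
(2,0): Delta=1.0000 Bond=-83.4381
(2,1): Delta=1.0000 Bond=-83.4381
(2,2): Delta=1.0000 Bond=-83.4381
V0=40.3192

Since d<R<u, set p* = (R−d)/(u−d) = 0.9268; price each node as the discounted p*-expectation of its children.
Payoff layer (t=3): V(3,0)=-52.7215, V(3,1)=-31.3718, V(3,2)=3.0426, V(3,3)=58.5166
  t=2,j=0: stock 52.0724 → up 56.2382 (V=-31.3718), down 34.8885 (V=-52.7215). Price -31.3657; hedge Δ=1.0000, bond B=-83.4381.
  t=2,j=1: stock 83.9376 → up 90.6526 (V=3.0426), down 56.2382 (V=-31.3718). Price 0.4995; hedge Δ=1.0000, bond B=-83.4381.
  t=2,j=2: stock 135.3024 → up 146.1266 (V=58.5166), down 90.6526 (V=3.0426). Price 51.8643; hedge Δ=1.0000, bond B=-83.4381.
  t=1,j=0: stock 77.7200 → up 83.9376 (V=0.4995), down 52.0724 (V=-31.3657). Price -1.7449; hedge Δ=1.0000, bond B=-79.4649.
  t=1,j=1: stock 125.2800 → up 135.3024 (V=51.8643), down 83.9376 (V=0.4995). Price 45.8151; hedge Δ=1.0000, bond B=-79.4649.
  t=0,j=0: stock 116.0000 → up 125.2800 (V=45.8151), down 77.7200 (V=-1.7449). Price 40.3192; hedge Δ=1.0000, bond B=-75.6808.
Each (Δ,B) replicates both successor values, so the strategy is self-financing and V0 is arbitrage-free.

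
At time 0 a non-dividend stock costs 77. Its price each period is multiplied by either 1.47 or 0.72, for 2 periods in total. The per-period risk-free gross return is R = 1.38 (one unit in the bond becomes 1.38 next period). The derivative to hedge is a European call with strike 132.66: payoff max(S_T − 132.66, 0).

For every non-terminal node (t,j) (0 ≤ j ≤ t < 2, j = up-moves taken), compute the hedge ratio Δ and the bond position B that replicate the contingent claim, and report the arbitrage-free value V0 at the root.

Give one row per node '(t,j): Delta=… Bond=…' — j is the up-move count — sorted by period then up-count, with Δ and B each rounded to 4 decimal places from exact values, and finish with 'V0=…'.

(0,0): Delta=0.3724 Bond=-14.9625
(1,0): Delta=0.0000 Bond=0.0000
(1,1): Delta=0.3973 Bond=-23.4639
V0=13.7156

Under the risk-neutral measure, an up-move has probability p* = (R−d)/(u−d) = 0.8800 and values discount at R = 1.38.
Terminal payoffs: V(2,0)=0.0000, V(2,1)=0.0000, V(2,2)=33.7293
  t=1,j=0: stock 55.4400 → up 81.4968 (V=0.0000), down 39.9168 (V=0.0000). Price 0.0000; hedge Δ=0.0000, bond B=0.0000.
  t=1,j=1: stock 113.1900 → up 166.3893 (V=33.7293), down 81.4968 (V=0.0000). Price 21.5085; hedge Δ=0.3973, bond B=-23.4639.
  t=0,j=0: stock 77.0000 → up 113.1900 (V=21.5085), down 55.4400 (V=0.0000). Price 13.7156; hedge Δ=0.3724, bond B=-14.9625.
Check: Δ(0,0)·S0 + B(0,0) = 13.7156 = V0.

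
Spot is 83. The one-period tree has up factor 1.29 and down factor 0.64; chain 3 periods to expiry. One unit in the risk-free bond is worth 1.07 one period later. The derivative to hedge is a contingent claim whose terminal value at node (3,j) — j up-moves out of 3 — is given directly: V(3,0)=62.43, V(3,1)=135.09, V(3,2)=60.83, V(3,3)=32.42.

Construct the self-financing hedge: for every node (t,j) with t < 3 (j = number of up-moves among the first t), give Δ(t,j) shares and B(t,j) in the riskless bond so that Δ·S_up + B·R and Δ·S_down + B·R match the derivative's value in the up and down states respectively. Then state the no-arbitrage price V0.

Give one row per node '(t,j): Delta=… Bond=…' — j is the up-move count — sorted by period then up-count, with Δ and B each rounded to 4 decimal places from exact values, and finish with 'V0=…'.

(0,0): Delta=-0.6049 Bond=106.9814
(1,0): Delta=-0.6640 Bond=117.6113
(1,1): Delta=-0.5899 Bond=112.8630
(2,0): Delta=3.2881 Bond=-8.5160
(2,1): Delta=-1.6672 Bond=194.5865
(2,2): Delta=-0.3164 Bond=82.9934
V0=56.7735

Risk-neutral probability p* = (R−d)/(u−d) = (1.07−0.64)/(1.29−0.64) = 0.6615.
Terminal values V(3,·): V(3,0)=62.4300, V(3,1)=135.0900, V(3,2)=60.8300, V(3,3)=32.4200
  t=2,j=0: stock 33.9968 → up 43.8559 (V=135.0900), down 21.7580 (V=62.4300). Price 103.2686; hedge Δ=3.2881, bond B=-8.5160.
  t=2,j=1: stock 68.5248 → up 88.3970 (V=60.8300), down 43.8559 (V=135.0900). Price 80.3403; hedge Δ=-1.6672, bond B=194.5865.
  t=2,j=2: stock 138.1203 → up 178.1752 (V=32.4200), down 88.3970 (V=60.8300). Price 39.2857; hedge Δ=-0.3164, bond B=82.9934.
  t=1,j=0: stock 53.1200 → up 68.5248 (V=80.3403), down 33.9968 (V=103.2686). Price 82.3371; hedge Δ=-0.6640, bond B=117.6113.
  t=1,j=1: stock 107.0700 → up 138.1203 (V=39.2857), down 68.5248 (V=80.3403). Price 49.7020; hedge Δ=-0.5899, bond B=112.8630.
  t=0,j=0: stock 83.0000 → up 107.0700 (V=49.7020), down 53.1200 (V=82.3371). Price 56.7735; hedge Δ=-0.6049, bond B=106.9814.
Root portfolio cost Δ·83+B reproduces V0=56.7735.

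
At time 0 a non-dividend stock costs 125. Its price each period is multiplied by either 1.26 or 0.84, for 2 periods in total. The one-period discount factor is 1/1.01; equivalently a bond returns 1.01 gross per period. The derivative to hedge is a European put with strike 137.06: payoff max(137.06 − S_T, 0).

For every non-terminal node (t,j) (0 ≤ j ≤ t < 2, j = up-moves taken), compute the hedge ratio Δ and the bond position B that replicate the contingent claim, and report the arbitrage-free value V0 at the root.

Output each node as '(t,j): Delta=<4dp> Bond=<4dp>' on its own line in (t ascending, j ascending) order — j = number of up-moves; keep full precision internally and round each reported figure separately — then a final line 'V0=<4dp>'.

Since d<R<u, set p* = (R−d)/(u−d) = 0.4048; price each node as the discounted p*-expectation of its children.
Payoff layer (t=2): V(2,0)=48.8600, V(2,1)=4.7600, V(2,2)=0.0000
  t=1,j=0: stock 105.0000 → up 132.3000 (V=4.7600), down 88.2000 (V=48.8600). Price 30.7030; hedge Δ=-1.0000, bond B=135.7030.
  t=1,j=1: stock 157.5000 → up 198.4500 (V=0.0000), down 132.3000 (V=4.7600). Price 2.8053; hedge Δ=-0.0720, bond B=14.1386.
  t=0,j=0: stock 125.0000 → up 157.5000 (V=2.8053), down 105.0000 (V=30.7030). Price 19.2189; hedge Δ=-0.5314, bond B=85.6419.
Each (Δ,B) replicates both successor values, so the strategy is self-financing and V0 is arbitrage-free.

(0,0): Delta=-0.5314 Bond=85.6419
(1,0): Delta=-1.0000 Bond=135.7030
(1,1): Delta=-0.0720 Bond=14.1386
V0=19.2189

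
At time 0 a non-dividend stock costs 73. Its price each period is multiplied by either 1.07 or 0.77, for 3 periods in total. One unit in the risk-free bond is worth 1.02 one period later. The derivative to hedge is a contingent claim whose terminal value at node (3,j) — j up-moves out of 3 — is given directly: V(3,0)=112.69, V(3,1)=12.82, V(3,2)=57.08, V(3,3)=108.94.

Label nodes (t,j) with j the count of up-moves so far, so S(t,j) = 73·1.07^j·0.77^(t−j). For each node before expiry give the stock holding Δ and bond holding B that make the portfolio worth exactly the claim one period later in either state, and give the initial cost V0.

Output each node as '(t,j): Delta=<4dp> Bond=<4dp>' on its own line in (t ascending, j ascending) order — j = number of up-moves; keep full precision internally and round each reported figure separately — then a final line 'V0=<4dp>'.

(0,0): Delta=1.9984 Bond=-66.4721
(1,0): Delta=1.1766 Bond=-21.6071
(1,1): Delta=2.1167 Bond=-77.0405
(2,0): Delta=-7.6915 Bond=361.7873
(2,1): Delta=2.4530 Bond=-98.8046
(2,2): Delta=2.0683 Bond=-74.5366
V0=79.4146

The replicating-portfolio and risk-neutral prices coincide; use p* = (1.02−0.77)/(1.07−0.77) = 0.8333 for the latter.
Terminal payoffs: V(3,0)=112.6900, V(3,1)=12.8200, V(3,2)=57.0800, V(3,3)=108.9400
  t=2,j=0: stock 43.2817 → up 46.3114 (V=12.8200), down 33.3269 (V=112.6900). Price 28.8873; hedge Δ=-7.6915, bond B=361.7873.
  t=2,j=1: stock 60.1447 → up 64.3548 (V=57.0800), down 46.3114 (V=12.8200). Price 48.7288; hedge Δ=2.4530, bond B=-98.8046.
  t=2,j=2: stock 83.5777 → up 89.4281 (V=108.9400), down 64.3548 (V=57.0800). Price 98.3301; hedge Δ=2.0683, bond B=-74.5366.
  t=1,j=0: stock 56.2100 → up 60.1447 (V=48.7288), down 43.2817 (V=28.8873). Price 44.5312; hedge Δ=1.1766, bond B=-21.6071.
  t=1,j=1: stock 78.1100 → up 83.5777 (V=98.3301), down 60.1447 (V=48.7288). Price 88.2972; hedge Δ=2.1167, bond B=-77.0405.
  t=0,j=0: stock 73.0000 → up 78.1100 (V=88.2972), down 56.2100 (V=44.5312). Price 79.4146; hedge Δ=1.9984, bond B=-66.4721.
The time-0 hedge costs 79.4146, which is the no-arbitrage price.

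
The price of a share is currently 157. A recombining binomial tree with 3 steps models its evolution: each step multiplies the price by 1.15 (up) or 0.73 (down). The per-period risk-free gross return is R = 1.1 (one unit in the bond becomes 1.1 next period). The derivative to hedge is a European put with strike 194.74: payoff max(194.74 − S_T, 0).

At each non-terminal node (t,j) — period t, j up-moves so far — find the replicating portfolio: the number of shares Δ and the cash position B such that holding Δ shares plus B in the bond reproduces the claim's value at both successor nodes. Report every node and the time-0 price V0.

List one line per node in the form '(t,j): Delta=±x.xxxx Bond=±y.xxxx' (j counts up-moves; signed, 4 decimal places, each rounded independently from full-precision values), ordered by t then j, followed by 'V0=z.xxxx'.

(0,0): Delta=-0.5717 Bond=101.6816
(1,0): Delta=-1.0000 Bond=160.9421
(1,1): Delta=-0.5349 Bond=105.2156
(2,0): Delta=-1.0000 Bond=177.0364
(2,1): Delta=-1.0000 Bond=177.0364
(2,2): Delta=-0.4950 Bond=107.4535
V0=11.9315

Since d<R<u, set p* = (R−d)/(u−d) = 0.8810; price each node as the discounted p*-expectation of its children.
Terminal values V(3,·): V(3,0)=133.6643, V(3,1)=98.5249, V(3,2)=43.1683, V(3,3)=0.0000
Node (2,0) S=83.6653: V=(p*·98.5249+(1−p*)·133.6643)/1.1=93.3711; Δ=(98.5249−133.6643)/(96.2151−61.0757)=-1.0000; B=V−Δ·S=177.0364
Node (2,1) S=131.8015: V=(p*·43.1683+(1−p*)·98.5249)/1.1=45.2349; Δ=(43.1683−98.5249)/(151.5717−96.2151)=-1.0000; B=V−Δ·S=177.0364
Node (2,2) S=207.6325: V=(p*·0.0000+(1−p*)·43.1683)/1.1=4.6719; Δ=(0.0000−43.1683)/(238.7774−151.5717)=-0.4950; B=V−Δ·S=107.4535
Node (1,0) S=114.6100: V=(p*·45.2349+(1−p*)·93.3711)/1.1=46.3321; Δ=(45.2349−93.3711)/(131.8015−83.6653)=-1.0000; B=V−Δ·S=160.9421
Node (1,1) S=180.5500: V=(p*·4.6719+(1−p*)·45.2349)/1.1=8.6371; Δ=(4.6719−45.2349)/(207.6325−131.8015)=-0.5349; B=V−Δ·S=105.2156
Node (0,0) S=157.0000: V=(p*·8.6371+(1−p*)·46.3321)/1.1=11.9315; Δ=(8.6371−46.3321)/(180.5500−114.6100)=-0.5717; B=V−Δ·S=101.6816
Root portfolio cost Δ·157+B reproduces V0=11.9315.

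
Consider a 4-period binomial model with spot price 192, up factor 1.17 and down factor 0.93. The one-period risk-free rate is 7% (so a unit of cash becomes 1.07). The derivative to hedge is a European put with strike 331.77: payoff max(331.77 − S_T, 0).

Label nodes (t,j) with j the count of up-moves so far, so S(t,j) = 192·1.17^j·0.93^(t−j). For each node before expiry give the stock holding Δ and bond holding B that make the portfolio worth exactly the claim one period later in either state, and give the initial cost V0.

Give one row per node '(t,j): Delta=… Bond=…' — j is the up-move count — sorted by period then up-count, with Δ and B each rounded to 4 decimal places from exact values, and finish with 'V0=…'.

Risk-neutral probability p* = (R−d)/(u−d) = (1.07−0.93)/(1.17−0.93) = 0.5833.
Payoff layer (t=4): V(4,0)=188.1440, V(4,1)=151.0792, V(4,2)=104.4494, V(4,3)=45.7860, V(4,4)=0.0000
  t=3,j=0: stock 154.4365 → up 180.6908 (V=151.0792), down 143.6260 (V=188.1440). Price 155.6289; hedge Δ=-1.0000, bond B=310.0654.
  t=3,j=1: stock 194.2911 → up 227.3206 (V=104.4494), down 180.6908 (V=151.0792). Price 115.7743; hedge Δ=-1.0000, bond B=310.0654.
  t=3,j=2: stock 244.4308 → up 285.9840 (V=45.7860), down 227.3206 (V=104.4494). Price 65.6346; hedge Δ=-1.0000, bond B=310.0654.
  t=3,j=3: stock 307.5097 → up 359.7863 (V=0.0000), down 285.9840 (V=45.7860). Price 17.8294; hedge Δ=-0.6204, bond B=208.6044.
  t=2,j=0: stock 166.0608 → up 194.2911 (V=115.7743), down 154.4365 (V=155.6289). Price 123.7200; hedge Δ=-1.0000, bond B=289.7808.
  t=2,j=1: stock 208.9152 → up 244.4308 (V=65.6346), down 194.2911 (V=115.7743). Price 80.8656; hedge Δ=-1.0000, bond B=289.7808.
  t=2,j=2: stock 262.8288 → up 307.5097 (V=17.8294), down 244.4308 (V=65.6346). Price 35.2788; hedge Δ=-0.7579, bond B=234.4671.
  t=1,j=0: stock 178.5600 → up 208.9152 (V=80.8656), down 166.0608 (V=123.7200). Price 92.2631; hedge Δ=-1.0000, bond B=270.8231.
  t=1,j=1: stock 224.6400 → up 262.8288 (V=35.2788), down 208.9152 (V=80.8656). Price 50.7227; hedge Δ=-0.8456, bond B=240.6677.
  t=0,j=0: stock 192.0000 → up 224.6400 (V=50.7227), down 178.5600 (V=92.2631). Price 63.5806; hedge Δ=-0.9015, bond B=236.6659.
The time-0 hedge costs 63.5806, which is the no-arbitrage price.

(0,0): Delta=-0.9015 Bond=236.6659
(1,0): Delta=-1.0000 Bond=270.8231
(1,1): Delta=-0.8456 Bond=240.6677
(2,0): Delta=-1.0000 Bond=289.7808
(2,1): Delta=-1.0000 Bond=289.7808
(2,2): Delta=-0.7579 Bond=234.4671
(3,0): Delta=-1.0000 Bond=310.0654
(3,1): Delta=-1.0000 Bond=310.0654
(3,2): Delta=-1.0000 Bond=310.0654
(3,3): Delta=-0.6204 Bond=208.6044
V0=63.5806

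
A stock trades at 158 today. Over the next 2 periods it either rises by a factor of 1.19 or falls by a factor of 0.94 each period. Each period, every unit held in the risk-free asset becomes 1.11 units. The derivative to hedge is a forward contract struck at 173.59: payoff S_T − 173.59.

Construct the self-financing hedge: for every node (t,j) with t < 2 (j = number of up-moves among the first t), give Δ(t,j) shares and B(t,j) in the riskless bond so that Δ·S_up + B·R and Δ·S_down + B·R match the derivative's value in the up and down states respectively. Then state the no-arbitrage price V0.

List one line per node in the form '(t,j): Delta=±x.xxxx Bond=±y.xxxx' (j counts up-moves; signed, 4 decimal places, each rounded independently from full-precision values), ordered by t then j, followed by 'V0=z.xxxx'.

(0,0): Delta=1.0000 Bond=-140.8895
(1,0): Delta=1.0000 Bond=-156.3874
(1,1): Delta=1.0000 Bond=-156.3874
V0=17.1105

Risk-neutral probability p* = (R−d)/(u−d) = (1.11−0.94)/(1.19−0.94) = 0.6800.
Payoff layer (t=2): V(2,0)=-33.9812, V(2,1)=3.1488, V(2,2)=50.1538
(1,0): S=148.5200. Δ = (V_up−V_dn)/(S_up−S_dn) = (3.1488−-33.9812)/(176.7388−139.6088) = 1.0000. V = [p*·3.1488 + (1−p*)·-33.9812]/1.11 = -7.8674. B = V − Δ·S = -156.3874.
(1,1): S=188.0200. Δ = (V_up−V_dn)/(S_up−S_dn) = (50.1538−3.1488)/(223.7438−176.7388) = 1.0000. V = [p*·50.1538 + (1−p*)·3.1488]/1.11 = 31.6326. B = V − Δ·S = -156.3874.
(0,0): S=158.0000. Δ = (V_up−V_dn)/(S_up−S_dn) = (31.6326−-7.8674)/(188.0200−148.5200) = 1.0000. V = [p*·31.6326 + (1−p*)·-7.8674]/1.11 = 17.1105. B = V − Δ·S = -140.8895.
Check: Δ(0,0)·S0 + B(0,0) = 17.1105 = V0.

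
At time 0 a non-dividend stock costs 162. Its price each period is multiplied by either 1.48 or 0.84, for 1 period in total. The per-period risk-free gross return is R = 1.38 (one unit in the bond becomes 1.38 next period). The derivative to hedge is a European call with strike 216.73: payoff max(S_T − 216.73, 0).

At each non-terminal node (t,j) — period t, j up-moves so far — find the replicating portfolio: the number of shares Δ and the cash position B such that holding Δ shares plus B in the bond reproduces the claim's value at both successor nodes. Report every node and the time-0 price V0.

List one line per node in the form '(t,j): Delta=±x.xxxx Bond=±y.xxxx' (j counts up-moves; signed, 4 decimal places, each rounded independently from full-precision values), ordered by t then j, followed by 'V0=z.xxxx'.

(0,0): Delta=0.2221 Bond=-21.9035
V0=14.0808

Since d<R<u, set p* = (R−d)/(u−d) = 0.8437; price each node as the discounted p*-expectation of its children.
Payoff layer (t=1): V(1,0)=0.0000, V(1,1)=23.0300
(0,0): S=162.0000. Δ = (V_up−V_dn)/(S_up−S_dn) = (23.0300−0.0000)/(239.7600−136.0800) = 0.2221. V = [p*·23.0300 + (1−p*)·0.0000]/1.38 = 14.0808. B = V − Δ·S = -21.9035.
Root portfolio cost Δ·162+B reproduces V0=14.0808.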